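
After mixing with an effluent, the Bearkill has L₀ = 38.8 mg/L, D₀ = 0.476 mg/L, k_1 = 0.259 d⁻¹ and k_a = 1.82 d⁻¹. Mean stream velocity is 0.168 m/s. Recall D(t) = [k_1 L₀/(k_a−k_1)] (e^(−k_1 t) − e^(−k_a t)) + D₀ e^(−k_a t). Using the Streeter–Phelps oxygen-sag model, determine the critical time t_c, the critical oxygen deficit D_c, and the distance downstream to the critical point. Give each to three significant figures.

t_c ≈ 1.20 d; D_c ≈ 4.05 mg/L; x_c ≈ 17.4 km

At the critical point dD/dt = 0, so k_1 L₀ e^(−k_1 t) = k_a D. Substituting D(t) from the Streeter–Phelps equation and solving for t gives
t_c = ln[(k_a/k_1)(1 − D₀(k_a−k_1)/(k_1 L₀))] / (k_a−k_1).
Here k_a−k_1 = 1.561 d⁻¹ and 1 − D₀(k_a−k_1)/(k_1 L₀) = 1 − 0.476×1.561/(0.259×38.8) = 0.9261, so
t_c = ln(7.027 × 0.9261) / 1.561 = 1.873 / 1.561 = 1.200 d.
L(t_c) = L₀ e^(−k_1 t_c) = 38.8 × 0.7329 = 28.44 mg/L, and at the critical point k_a D_c = k_1 L, so D_c = (0.259/1.82) × 28.44 = 4.047 mg/L.
x_c = v t_c = 0.168 m/s × 1.200 d × 86400 s/d = 17420 m ≈ 17.4 km.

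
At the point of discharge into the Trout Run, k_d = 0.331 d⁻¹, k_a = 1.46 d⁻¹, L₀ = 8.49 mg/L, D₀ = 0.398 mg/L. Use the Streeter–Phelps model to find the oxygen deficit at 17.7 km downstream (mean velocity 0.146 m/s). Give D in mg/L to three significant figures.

D ≈ 1.29 mg/L

Travel time t = x/v = 17.7 km / (0.146 m/s) = 17700 m / 0.146 m/s = 121200 s = 1.403 d.
k_d L₀/(k_a−k_d) = 0.331×8.49/(1.46−0.331) = 2.810/1.129 = 2.489 mg/L.
e^(−k_d t) = e^(−0.331×1.403) = 0.6285; e^(−k_a t) = e^(−1.46×1.403) = 0.1289.
D = 2.489 × (0.6285 − 0.1289) + 0.398 × 0.1289 = 1.243 + 0.05131 = 1.295 mg/L.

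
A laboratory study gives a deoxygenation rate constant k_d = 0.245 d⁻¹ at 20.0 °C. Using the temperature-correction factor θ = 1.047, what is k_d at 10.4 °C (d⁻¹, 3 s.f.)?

k_d ≈ 0.158 d⁻¹

k_d(T₂) = k_d(T₁) · θ^(T₂−T₁) = 0.245 × 1.047^(10.4−20.0)
= 0.245 × 1.047^-9.60 = 0.245 × 0.6434 = 0.1576 d⁻¹.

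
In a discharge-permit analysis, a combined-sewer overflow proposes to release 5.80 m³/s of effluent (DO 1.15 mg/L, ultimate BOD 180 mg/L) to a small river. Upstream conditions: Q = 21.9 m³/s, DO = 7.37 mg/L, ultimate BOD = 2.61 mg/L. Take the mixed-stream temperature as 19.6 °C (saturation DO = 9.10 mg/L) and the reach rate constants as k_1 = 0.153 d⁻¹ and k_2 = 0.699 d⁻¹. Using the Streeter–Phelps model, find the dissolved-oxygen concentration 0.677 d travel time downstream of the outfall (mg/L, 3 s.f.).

DO ≈ 4.11 mg/L

Mixed DO = (21.9×7.37 + 5.80×1.15)/(21.9+5.80) = 168.1/27.70 = 6.068 mg/L.
Mixed L₀ = (21.9×2.61 + 5.80×180)/(27.70) = 1101/27.70 = 39.75 mg/L.
Initial deficit D₀ = C_s − DO₀ = 9.10 − 6.068 = 3.032 mg/L.
D(0.677) = [0.153×39.75/(0.699−0.153)](e^(−0.153×0.677) − e^(−0.699×0.677)) + 3.032 e^(−0.699×0.677)
= 11.14 × (0.9016 − 0.6230) + 3.032 × 0.6230 = 4.993 mg/L.
DO = 9.10 − 4.993 = 4.107 mg/L.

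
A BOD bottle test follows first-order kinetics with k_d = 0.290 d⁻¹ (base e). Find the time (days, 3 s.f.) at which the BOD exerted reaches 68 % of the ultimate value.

t ≈ 3.93 d

y/L₀ = 1 − e^(−k_d t) = 0.68 ⇒ e^(−k_d t) = 0.320
t = −ln(0.320) / 0.290 = 1.139 / 0.290 = 3.929 d.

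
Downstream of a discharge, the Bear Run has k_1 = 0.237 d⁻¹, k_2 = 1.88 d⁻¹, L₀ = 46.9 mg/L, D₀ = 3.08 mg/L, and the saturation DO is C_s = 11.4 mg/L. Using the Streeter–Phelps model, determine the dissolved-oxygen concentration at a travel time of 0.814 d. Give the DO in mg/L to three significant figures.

DO ≈ 6.62 mg/L

k_1 L₀/(k_2−k_1) = 0.237×46.9/(1.88−0.237) = 11.12/1.643 = 6.765 mg/L.
e^(−k_1 t) = e^(−0.237×0.8140) = 0.8245; e^(−k_2 t) = e^(−1.88×0.8140) = 0.2165.
D = 6.765 × (0.8245 − 0.2165) + 3.08 × 0.2165 = 4.114 + 0.6667 = 4.781 mg/L.
DO = C_s − D = 11.4 − 4.781 = 6.619 mg/L.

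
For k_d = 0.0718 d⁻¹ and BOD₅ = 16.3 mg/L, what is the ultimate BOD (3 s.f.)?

BOD₅ = L₀(1 − e^(−5k_d)) ⇒ L₀ = BOD₅ / (1 − e^(−5×0.0718))
= 16.3 / (1 − 0.6984) = 16.3 / 0.3016 = 54.04 mg/L.

L₀ ≈ 54.0 mg/L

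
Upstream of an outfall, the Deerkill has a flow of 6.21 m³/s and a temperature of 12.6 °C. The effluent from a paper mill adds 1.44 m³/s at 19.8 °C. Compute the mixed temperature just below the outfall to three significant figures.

Flow-weighted mixing: C = (Q_r C_r + Q_w C_w)/(Q_r + Q_w)
= (6.21×12.6 + 1.44×19.8)/(6.21 + 1.44) = 106.8/7.650 = 13.96 °C.

14.0 °C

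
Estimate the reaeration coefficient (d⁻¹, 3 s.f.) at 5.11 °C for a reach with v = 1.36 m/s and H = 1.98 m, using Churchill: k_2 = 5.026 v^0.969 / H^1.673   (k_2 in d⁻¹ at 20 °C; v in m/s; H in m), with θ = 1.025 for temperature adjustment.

k_2(20) = 5.026 × 1.36^0.969 / 1.98^1.673 = 5.026 × 1.347 / 3.136 = 2.159 d⁻¹.
k_2(5.11) = 2.159 × 1.025^(5.11−20) = 2.159 × 0.6923 = 1.495 d⁻¹.

k_2 ≈ 1.49 d⁻¹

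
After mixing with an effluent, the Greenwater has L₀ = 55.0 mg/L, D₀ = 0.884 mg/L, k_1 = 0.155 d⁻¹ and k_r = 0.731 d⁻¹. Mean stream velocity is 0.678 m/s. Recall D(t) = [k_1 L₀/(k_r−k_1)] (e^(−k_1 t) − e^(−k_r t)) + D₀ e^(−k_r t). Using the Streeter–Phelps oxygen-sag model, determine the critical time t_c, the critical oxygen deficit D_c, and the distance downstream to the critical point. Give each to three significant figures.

t_c ≈ 2.59 d; D_c ≈ 7.81 mg/L; x_c ≈ 151 km

At the critical point dD/dt = 0, so k_1 L₀ e^(−k_1 t) = k_r D. Substituting D(t) from the Streeter–Phelps equation and solving for t gives
t_c = ln[(k_r/k_1)(1 − D₀(k_r−k_1)/(k_1 L₀))] / (k_r−k_1).
Here k_r−k_1 = 0.5760 d⁻¹ and 1 − D₀(k_r−k_1)/(k_1 L₀) = 1 − 0.884×0.5760/(0.155×55.0) = 0.9403, so
t_c = ln(4.716 × 0.9403) / 0.5760 = 1.489 / 0.5760 = 2.586 d.
L(t_c) = L₀ e^(−k_1 t_c) = 55.0 × 0.6698 = 36.84 mg/L, and at the critical point k_r D_c = k_1 L, so D_c = (0.155/0.731) × 36.84 = 7.811 mg/L.
x_c = v t_c = 0.678 m/s × 2.586 d × 86400 s/d = 151500 m ≈ 151 km.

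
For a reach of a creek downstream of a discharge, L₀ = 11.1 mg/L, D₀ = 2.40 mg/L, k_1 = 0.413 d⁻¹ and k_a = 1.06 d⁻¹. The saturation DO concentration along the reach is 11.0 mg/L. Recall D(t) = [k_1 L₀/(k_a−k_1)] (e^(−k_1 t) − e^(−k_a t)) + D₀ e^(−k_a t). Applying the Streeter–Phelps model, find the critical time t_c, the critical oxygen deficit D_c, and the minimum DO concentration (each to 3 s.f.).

t_c ≈ 0.818 d; D_c ≈ 3.09 mg/L; min DO ≈ 7.91 mg/L

t_c = [1/(k_a−k_1)] ln[(k_a/k_1)(1 − D₀(k_a−k_1)/(k_1 L₀))]
= [1/(1.06−0.413)] ln[(1.06/0.413)(1 − 2.40×0.6470/(0.413×11.1))]
= (1/0.6470) ln[2.567 × 0.6613] = 1.546 × ln(1.697) = 1.546 × 0.5290 = 0.8176 d.
D_c = (k_1/k_a) L₀ e^(−k_1 t_c) = (0.413/1.06) × 11.1 × e^(−0.413×0.8176) = 0.3896 × 11.1 × 0.7134 = 3.085 mg/L.
Minimum DO = C_s − D_c = 11.0 − 3.085 = 7.915 mg/L.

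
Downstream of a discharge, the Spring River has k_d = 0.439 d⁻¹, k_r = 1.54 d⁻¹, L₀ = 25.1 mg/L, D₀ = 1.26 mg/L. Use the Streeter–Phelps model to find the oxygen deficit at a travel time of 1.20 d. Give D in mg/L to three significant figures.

k_d L₀/(k_r−k_d) = 0.439×25.1/(1.54−0.439) = 11.02/1.101 = 10.01 mg/L.
e^(−k_d t) = e^(−0.439×1.200) = 0.5905; e^(−k_r t) = e^(−1.54×1.200) = 0.1576.
D = 10.01 × (0.5905 − 0.1576) + 1.26 × 0.1576 = 4.333 + 0.1985 = 4.531 mg/L.

D ≈ 4.53 mg/L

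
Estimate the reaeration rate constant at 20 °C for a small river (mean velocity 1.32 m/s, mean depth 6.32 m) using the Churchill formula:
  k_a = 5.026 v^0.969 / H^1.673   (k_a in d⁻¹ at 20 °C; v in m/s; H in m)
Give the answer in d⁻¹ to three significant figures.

k_a ≈ 0.301 d⁻¹

k_a = 5.026 × 1.32^0.969 / 6.32^1.673 = 5.026 × 1.309 / 21.86 = 0.3009 d⁻¹.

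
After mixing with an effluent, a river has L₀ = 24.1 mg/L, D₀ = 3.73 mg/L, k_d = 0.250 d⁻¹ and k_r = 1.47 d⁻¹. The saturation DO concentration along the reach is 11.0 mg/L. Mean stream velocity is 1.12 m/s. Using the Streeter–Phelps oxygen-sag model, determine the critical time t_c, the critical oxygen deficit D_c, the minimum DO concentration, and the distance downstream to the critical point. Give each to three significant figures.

With k_r/k_d = 5.880 and 1 − D₀(k_r−k_d)/(k_d L₀) = 0.2447,
t_c = ln(5.880 × 0.2447) / (1.47 − 0.250) = ln(1.439) / 1.220 = 0.3639/1.220 = 0.2983 d.
D_c = (k_d/k_r) L₀ e^(−k_d t_c) = (0.250/1.47) × 24.1 × e^(−0.250×0.2983) = 0.1701 × 24.1 × 0.9281 = 3.804 mg/L.
Minimum DO = C_s − D_c = 11.0 − 3.804 = 7.196 mg/L.
x_c = v t_c = 1.12 m/s × 0.2983 d × 86400 s/d = 28860 m ≈ 28.9 km.

t_c ≈ 0.298 d; D_c ≈ 3.80 mg/L; min DO ≈ 7.20 mg/L; x_c ≈ 28.9 km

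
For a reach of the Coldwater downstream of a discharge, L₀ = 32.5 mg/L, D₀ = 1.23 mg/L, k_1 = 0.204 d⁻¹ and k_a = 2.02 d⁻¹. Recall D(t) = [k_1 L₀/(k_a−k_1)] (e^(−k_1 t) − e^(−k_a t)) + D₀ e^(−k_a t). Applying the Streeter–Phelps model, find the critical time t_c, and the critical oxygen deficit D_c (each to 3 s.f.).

t_c ≈ 1.04 d; D_c ≈ 2.66 mg/L

t_c = [1/(k_a−k_1)] ln[(k_a/k_1)(1 − D₀(k_a−k_1)/(k_1 L₀))]
= [1/(2.02−0.204)] ln[(2.02/0.204)(1 − 1.23×1.816/(0.204×32.5))]
= (1/1.816) ln[9.902 × 0.6631] = 0.5507 × ln(6.566) = 0.5507 × 1.882 = 1.036 d.
D_c = (k_1/k_a) L₀ e^(−k_1 t_c) = (0.204/2.02) × 32.5 × e^(−0.204×1.036) = 0.1010 × 32.5 × 0.8094 = 2.657 mg/L.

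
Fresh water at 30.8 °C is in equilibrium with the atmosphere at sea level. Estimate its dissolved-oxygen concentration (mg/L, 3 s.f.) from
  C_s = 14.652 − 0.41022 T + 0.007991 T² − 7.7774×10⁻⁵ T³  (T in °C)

C_s ≈ 7.33 mg/L

C_s = 14.652 − 0.41022×30.8 + 0.007991×30.8² − 7.7774×10⁻⁵×30.8³ = 7.325 mg/L.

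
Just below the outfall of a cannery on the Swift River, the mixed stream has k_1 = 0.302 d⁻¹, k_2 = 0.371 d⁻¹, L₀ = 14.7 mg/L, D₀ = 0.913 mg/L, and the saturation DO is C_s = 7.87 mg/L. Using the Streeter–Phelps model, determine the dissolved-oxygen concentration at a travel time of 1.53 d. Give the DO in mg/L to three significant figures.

k_1 L₀/(k_2−k_1) = 0.302×14.7/(0.371−0.302) = 4.439/0.06900 = 64.34 mg/L.
e^(−k_1 t) = e^(−0.302×1.530) = 0.6300; e^(−k_2 t) = e^(−0.371×1.530) = 0.5669.
D = 64.34 × (0.6300 − 0.5669) + 0.913 × 0.5669 = 4.061 + 0.5175 = 4.578 mg/L.
DO = C_s − D = 7.87 − 4.578 = 3.292 mg/L.

DO ≈ 3.29 mg/L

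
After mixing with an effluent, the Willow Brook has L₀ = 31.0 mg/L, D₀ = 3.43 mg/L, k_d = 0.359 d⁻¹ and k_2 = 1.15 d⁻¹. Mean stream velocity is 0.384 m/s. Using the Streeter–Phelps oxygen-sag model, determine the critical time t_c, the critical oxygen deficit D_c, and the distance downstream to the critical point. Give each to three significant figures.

t_c ≈ 1.12 d; D_c ≈ 6.48 mg/L; x_c ≈ 37.1 km

t_c = [1/(k_2−k_d)] ln[(k_2/k_d)(1 − D₀(k_2−k_d)/(k_d L₀))]
= [1/(1.15−0.359)] ln[(1.15/0.359)(1 − 3.43×0.7910/(0.359×31.0))]
= (1/0.7910) ln[3.203 × 0.7562] = 1.264 × ln(2.422) = 1.264 × 0.8848 = 1.119 d.
D_c = (k_d/k_2) L₀ e^(−k_d t_c) = (0.359/1.15) × 31.0 × e^(−0.359×1.119) = 0.3122 × 31.0 × 0.6693 = 6.477 mg/L.
x_c = v t_c = 0.384 m/s × 1.119 d × 86400 s/d = 37110 m ≈ 37.1 km.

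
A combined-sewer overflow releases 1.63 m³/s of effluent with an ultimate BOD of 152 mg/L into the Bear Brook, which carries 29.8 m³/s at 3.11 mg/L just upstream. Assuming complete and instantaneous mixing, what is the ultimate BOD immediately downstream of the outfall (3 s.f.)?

10.8 mg/L

Flow-weighted mixing: C = (Q_r C_r + Q_w C_w)/(Q_r + Q_w)
= (29.8×3.11 + 1.63×152)/(29.8 + 1.63) = 340.4/31.43 = 10.83 mg/L.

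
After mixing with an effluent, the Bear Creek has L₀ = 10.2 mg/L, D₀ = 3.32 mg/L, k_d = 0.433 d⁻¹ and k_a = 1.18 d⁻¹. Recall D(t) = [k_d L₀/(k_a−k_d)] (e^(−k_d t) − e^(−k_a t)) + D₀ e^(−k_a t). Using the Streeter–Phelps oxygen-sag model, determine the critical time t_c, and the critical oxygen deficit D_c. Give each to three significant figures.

t_c = [1/(k_a−k_d)] ln[(k_a/k_d)(1 − D₀(k_a−k_d)/(k_d L₀))]
= [1/(1.18−0.433)] ln[(1.18/0.433)(1 − 3.32×0.7470/(0.433×10.2))]
= (1/0.7470) ln[2.725 × 0.4385] = 1.339 × ln(1.195) = 1.339 × 0.1781 = 0.2384 d.
L(t_c) = L₀ e^(−k_d t_c) = 10.2 × 0.9019 = 9.200 mg/L, and at the critical point k_a D_c = k_d L, so D_c = (0.433/1.18) × 9.200 = 3.376 mg/L.

t_c ≈ 0.238 d; D_c ≈ 3.38 mg/L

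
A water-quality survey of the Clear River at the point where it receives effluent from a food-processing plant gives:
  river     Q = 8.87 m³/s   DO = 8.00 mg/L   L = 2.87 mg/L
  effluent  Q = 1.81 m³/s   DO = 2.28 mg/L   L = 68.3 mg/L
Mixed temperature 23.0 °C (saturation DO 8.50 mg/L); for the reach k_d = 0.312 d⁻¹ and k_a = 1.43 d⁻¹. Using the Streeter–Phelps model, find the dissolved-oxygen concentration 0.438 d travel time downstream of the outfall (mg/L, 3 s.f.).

DO ≈ 6.40 mg/L

Mixed DO = (8.87×8.00 + 1.81×2.28)/(8.87+1.81) = 75.09/10.68 = 7.031 mg/L.
Mixed L₀ = (8.87×2.87 + 1.81×68.3)/(10.68) = 149.1/10.68 = 13.96 mg/L.
Initial deficit D₀ = C_s − DO₀ = 8.50 − 7.031 = 1.469 mg/L.
D(0.438) = [0.312×13.96/(1.43−0.312)](e^(−0.312×0.438) − e^(−1.43×0.438)) + 1.469 e^(−1.43×0.438)
= 3.895 × (0.8723 − 0.5345) + 1.469 × 0.5345 = 2.101 mg/L.
DO = 8.50 − 2.101 = 6.399 mg/L.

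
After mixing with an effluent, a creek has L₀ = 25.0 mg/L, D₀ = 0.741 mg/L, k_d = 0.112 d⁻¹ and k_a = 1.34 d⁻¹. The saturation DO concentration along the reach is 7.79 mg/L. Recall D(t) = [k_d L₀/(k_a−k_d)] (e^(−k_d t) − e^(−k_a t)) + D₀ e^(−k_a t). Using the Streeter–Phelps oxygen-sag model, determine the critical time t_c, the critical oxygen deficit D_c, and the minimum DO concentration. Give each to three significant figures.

With k_a/k_d = 11.96 and 1 − D₀(k_a−k_d)/(k_d L₀) = 0.6750,
t_c = ln(11.96 × 0.6750) / (1.34 − 0.112) = ln(8.076) / 1.228 = 2.089/1.228 = 1.701 d.
L(t_c) = L₀ e^(−k_d t_c) = 25.0 × 0.8265 = 20.66 mg/L, and at the critical point k_a D_c = k_d L, so D_c = (0.112/1.34) × 20.66 = 1.727 mg/L.
Minimum DO = C_s − D_c = 7.79 − 1.727 = 6.063 mg/L.

t_c ≈ 1.70 d; D_c ≈ 1.73 mg/L; min DO ≈ 6.06 mg/L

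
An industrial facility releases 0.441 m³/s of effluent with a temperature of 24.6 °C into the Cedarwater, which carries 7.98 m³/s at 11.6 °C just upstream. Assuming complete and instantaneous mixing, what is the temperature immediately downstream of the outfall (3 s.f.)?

Flow-weighted mixing: C = (Q_r C_r + Q_w C_w)/(Q_r + Q_w)
= (7.98×11.6 + 0.441×24.6)/(7.98 + 0.441) = 103.4/8.421 = 12.28 °C.

12.3 °C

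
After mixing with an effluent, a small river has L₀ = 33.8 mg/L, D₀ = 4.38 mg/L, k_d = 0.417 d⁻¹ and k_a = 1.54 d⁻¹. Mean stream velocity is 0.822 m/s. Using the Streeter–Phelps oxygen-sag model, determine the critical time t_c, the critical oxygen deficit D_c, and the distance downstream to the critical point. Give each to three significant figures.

t_c ≈ 0.781 d; D_c ≈ 6.61 mg/L; x_c ≈ 55.5 km

With k_a/k_d = 3.693 and 1 − D₀(k_a−k_d)/(k_d L₀) = 0.6510,
t_c = ln(3.693 × 0.6510) / (1.54 − 0.417) = ln(2.404) / 1.123 = 0.8772/1.123 = 0.7812 d.
L(t_c) = L₀ e^(−k_d t_c) = 33.8 × 0.7220 = 24.40 mg/L, and at the critical point k_a D_c = k_d L, so D_c = (0.417/1.54) × 24.40 = 6.608 mg/L.
x_c = v t_c = 0.822 m/s × 0.7812 d × 86400 s/d = 55480 m ≈ 55.5 km.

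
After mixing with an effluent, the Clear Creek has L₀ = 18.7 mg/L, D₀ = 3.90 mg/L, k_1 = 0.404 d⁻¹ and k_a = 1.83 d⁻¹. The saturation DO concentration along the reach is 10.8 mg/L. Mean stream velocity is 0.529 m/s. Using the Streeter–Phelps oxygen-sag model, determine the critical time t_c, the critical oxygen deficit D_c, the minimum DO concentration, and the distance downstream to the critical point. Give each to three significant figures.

With k_a/k_1 = 4.530 and 1 − D₀(k_a−k_1)/(k_1 L₀) = 0.2639,
t_c = ln(4.530 × 0.2639) / (1.83 − 0.404) = ln(1.195) / 1.426 = 0.1783/1.426 = 0.1250 d.
L(t_c) = L₀ e^(−k_1 t_c) = 18.7 × 0.9507 = 17.78 mg/L, and at the critical point k_a D_c = k_1 L, so D_c = (0.404/1.83) × 17.78 = 3.925 mg/L.
Minimum DO = C_s − D_c = 10.8 − 3.925 = 6.875 mg/L.
x_c = v t_c = 0.529 m/s × 0.1250 d × 86400 s/d = 5715 m ≈ 5.72 km.

t_c ≈ 0.125 d; D_c ≈ 3.92 mg/L; min DO ≈ 6.88 mg/L; x_c ≈ 5.72 km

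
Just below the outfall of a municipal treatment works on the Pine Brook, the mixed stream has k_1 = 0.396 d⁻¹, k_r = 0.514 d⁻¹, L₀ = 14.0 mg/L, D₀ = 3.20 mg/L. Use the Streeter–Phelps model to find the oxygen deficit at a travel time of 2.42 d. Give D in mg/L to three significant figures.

k_1 L₀/(k_r−k_1) = 0.396×14.0/(0.514−0.396) = 5.544/0.1180 = 46.98 mg/L.
e^(−k_1 t) = e^(−0.396×2.420) = 0.3835; e^(−k_r t) = e^(−0.514×2.420) = 0.2883.
D = 46.98 × (0.3835 − 0.2883) + 3.20 × 0.2883 = 4.476 + 0.9224 = 5.399 mg/L.

D ≈ 5.40 mg/L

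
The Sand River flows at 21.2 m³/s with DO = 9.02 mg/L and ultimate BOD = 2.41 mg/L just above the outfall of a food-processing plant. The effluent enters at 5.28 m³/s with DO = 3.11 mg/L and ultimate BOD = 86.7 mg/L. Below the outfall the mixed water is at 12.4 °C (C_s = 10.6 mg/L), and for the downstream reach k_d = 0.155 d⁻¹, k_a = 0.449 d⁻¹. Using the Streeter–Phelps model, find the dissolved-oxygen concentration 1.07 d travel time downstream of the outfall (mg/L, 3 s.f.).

Mixed DO = (21.2×9.02 + 5.28×3.11)/(21.2+5.28) = 207.6/26.48 = 7.842 mg/L.
Mixed L₀ = (21.2×2.41 + 5.28×86.7)/(26.48) = 508.9/26.48 = 19.22 mg/L.
Initial deficit D₀ = C_s − DO₀ = 10.6 − 7.842 = 2.758 mg/L.
D(1.07) = [0.155×19.22/(0.449−0.155)](e^(−0.155×1.07) − e^(−0.449×1.07)) + 2.758 e^(−0.449×1.07)
= 10.13 × (0.8472 − 0.6185) + 2.758 × 0.6185 = 4.023 mg/L.
DO = 10.6 − 4.023 = 6.577 mg/L.

DO ≈ 6.58 mg/L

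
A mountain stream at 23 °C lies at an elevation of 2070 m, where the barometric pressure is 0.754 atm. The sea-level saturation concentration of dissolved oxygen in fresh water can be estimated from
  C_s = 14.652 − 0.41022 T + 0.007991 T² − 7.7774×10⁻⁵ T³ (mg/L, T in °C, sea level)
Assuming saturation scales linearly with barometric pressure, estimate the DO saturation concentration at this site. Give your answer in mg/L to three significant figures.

At sea level: C_s = 14.652 − 0.41022×23 + 0.007991×23² − 7.7774×10⁻⁵×23³ = 8.498 mg/L.
Pressure correction: C_s' = 8.498 × 0.754 = 6.407 mg/L.

C_s ≈ 6.41 mg/L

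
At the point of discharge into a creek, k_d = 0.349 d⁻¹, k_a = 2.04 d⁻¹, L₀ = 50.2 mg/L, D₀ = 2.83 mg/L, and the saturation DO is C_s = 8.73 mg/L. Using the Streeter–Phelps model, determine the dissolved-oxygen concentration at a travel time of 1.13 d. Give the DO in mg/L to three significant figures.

DO ≈ 2.50 mg/L

k_d L₀/(k_a−k_d) = 0.349×50.2/(2.04−0.349) = 17.52/1.691 = 10.36 mg/L.
e^(−k_d t) = e^(−0.349×1.130) = 0.6741; e^(−k_a t) = e^(−2.04×1.130) = 0.09974.
D = 10.36 × (0.6741 − 0.09974) + 2.83 × 0.09974 = 5.951 + 0.2823 = 6.233 mg/L.
DO = C_s − D = 8.73 − 6.233 = 2.497 mg/L.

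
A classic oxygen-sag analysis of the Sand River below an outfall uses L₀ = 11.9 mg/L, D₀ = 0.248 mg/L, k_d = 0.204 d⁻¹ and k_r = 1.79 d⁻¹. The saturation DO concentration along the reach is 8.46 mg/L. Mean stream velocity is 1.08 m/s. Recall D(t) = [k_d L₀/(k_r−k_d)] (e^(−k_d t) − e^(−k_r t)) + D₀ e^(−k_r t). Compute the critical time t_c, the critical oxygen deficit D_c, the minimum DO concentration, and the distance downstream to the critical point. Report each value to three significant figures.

With k_r/k_d = 8.775 and 1 − D₀(k_r−k_d)/(k_d L₀) = 0.8380,
t_c = ln(8.775 × 0.8380) / (1.79 − 0.204) = ln(7.353) / 1.586 = 1.995/1.586 = 1.258 d.
D_c = (k_d/k_r) L₀ e^(−k_d t_c) = (0.204/1.79) × 11.9 × e^(−0.204×1.258) = 0.1140 × 11.9 × 0.7737 = 1.049 mg/L.
Minimum DO = C_s − D_c = 8.46 − 1.049 = 7.411 mg/L.
x_c = v t_c = 1.08 m/s × 1.258 d × 86400 s/d = 117400 m ≈ 117 km.

t_c ≈ 1.26 d; D_c ≈ 1.05 mg/L; min DO ≈ 7.41 mg/L; x_c ≈ 117 km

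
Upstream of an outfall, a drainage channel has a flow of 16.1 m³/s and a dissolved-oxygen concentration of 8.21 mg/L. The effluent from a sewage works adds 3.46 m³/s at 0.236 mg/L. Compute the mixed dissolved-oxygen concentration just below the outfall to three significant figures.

Flow-weighted mixing: C = (Q_r C_r + Q_w C_w)/(Q_r + Q_w)
= (16.1×8.21 + 3.46×0.236)/(16.1 + 3.46) = 133.0/19.56 = 6.799 mg/L.

6.80 mg/L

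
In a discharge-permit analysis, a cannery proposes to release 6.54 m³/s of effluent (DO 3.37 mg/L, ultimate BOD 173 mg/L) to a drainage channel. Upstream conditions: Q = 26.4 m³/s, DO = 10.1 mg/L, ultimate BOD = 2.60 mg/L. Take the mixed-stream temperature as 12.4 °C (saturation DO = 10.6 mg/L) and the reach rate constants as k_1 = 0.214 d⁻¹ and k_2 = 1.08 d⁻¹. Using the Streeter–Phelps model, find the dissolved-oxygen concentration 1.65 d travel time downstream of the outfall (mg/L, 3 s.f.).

Mixed DO = (26.4×10.1 + 6.54×3.37)/(26.4+6.54) = 288.7/32.94 = 8.764 mg/L.
Mixed L₀ = (26.4×2.60 + 6.54×173)/(32.94) = 1200/32.94 = 36.43 mg/L.
Initial deficit D₀ = C_s − DO₀ = 10.6 − 8.764 = 1.836 mg/L.
D(1.65) = [0.214×36.43/(1.08−0.214)](e^(−0.214×1.65) − e^(−1.08×1.65)) + 1.836 e^(−1.08×1.65)
= 9.003 × (0.7025 − 0.1683) + 1.836 × 0.1683 = 5.118 mg/L.
DO = 10.6 − 5.118 = 5.482 mg/L.

DO ≈ 5.48 mg/L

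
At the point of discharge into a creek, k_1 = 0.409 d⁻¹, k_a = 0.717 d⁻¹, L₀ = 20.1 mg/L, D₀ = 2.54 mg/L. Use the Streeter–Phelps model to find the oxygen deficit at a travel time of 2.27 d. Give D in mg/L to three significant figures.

D ≈ 5.80 mg/L

k_1 L₀/(k_a−k_1) = 0.409×20.1/(0.717−0.409) = 8.221/0.3080 = 26.69 mg/L.
e^(−k_1 t) = e^(−0.409×2.270) = 0.3952; e^(−k_a t) = e^(−0.717×2.270) = 0.1964.
D = 26.69 × (0.3952 − 0.1964) + 2.54 × 0.1964 = 5.305 + 0.4989 = 5.804 mg/L.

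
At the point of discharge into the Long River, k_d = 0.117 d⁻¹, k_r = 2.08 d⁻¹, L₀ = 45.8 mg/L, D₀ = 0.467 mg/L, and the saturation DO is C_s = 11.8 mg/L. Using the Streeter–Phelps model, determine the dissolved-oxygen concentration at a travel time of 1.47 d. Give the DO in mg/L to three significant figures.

k_d L₀/(k_r−k_d) = 0.117×45.8/(2.08−0.117) = 5.359/1.963 = 2.730 mg/L.
e^(−k_d t) = e^(−0.117×1.470) = 0.8420; e^(−k_r t) = e^(−2.08×1.470) = 0.04700.
D = 2.730 × (0.8420 − 0.04700) + 0.467 × 0.04700 = 2.170 + 0.02195 = 2.192 mg/L.
DO = C_s − D = 11.8 − 2.192 = 9.608 mg/L.

DO ≈ 9.61 mg/L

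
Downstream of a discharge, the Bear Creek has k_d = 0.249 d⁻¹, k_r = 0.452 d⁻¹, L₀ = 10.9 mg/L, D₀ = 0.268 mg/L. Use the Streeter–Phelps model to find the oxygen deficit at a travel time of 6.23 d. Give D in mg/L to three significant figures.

D ≈ 2.05 mg/L

k_d L₀/(k_r−k_d) = 0.249×10.9/(0.452−0.249) = 2.714/0.2030 = 13.37 mg/L.
e^(−k_d t) = e^(−0.249×6.230) = 0.2120; e^(−k_r t) = e^(−0.452×6.230) = 0.05985.
D = 13.37 × (0.2120 − 0.05985) + 0.268 × 0.05985 = 2.034 + 0.01604 = 2.050 mg/L.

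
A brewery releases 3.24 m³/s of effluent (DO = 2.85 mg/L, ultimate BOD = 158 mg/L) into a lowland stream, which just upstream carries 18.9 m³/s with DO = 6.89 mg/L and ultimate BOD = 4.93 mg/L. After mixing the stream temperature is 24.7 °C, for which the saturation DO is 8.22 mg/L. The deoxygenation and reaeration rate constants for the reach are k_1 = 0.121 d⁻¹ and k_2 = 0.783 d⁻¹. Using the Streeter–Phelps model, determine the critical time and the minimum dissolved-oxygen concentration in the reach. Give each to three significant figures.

Mixed DO = (18.9×6.89 + 3.24×2.85)/(18.9+3.24) = 139.5/22.14 = 6.299 mg/L.
Mixed L₀ = (18.9×4.93 + 3.24×158)/(22.14) = 605.1/22.14 = 27.33 mg/L.
Initial deficit D₀ = C_s − DO₀ = 8.22 − 6.299 = 1.921 mg/L.
t_c = (1/0.6620) ln[(0.783/0.121)(1 − 1.921×0.6620/(0.121×27.33))] = 1.511 × ln(3.982) = 2.087 d.
D_c = (0.121/0.783) × 27.33 × e^(−0.121×2.087) = 0.1545 × 27.33 × 0.7768 = 3.281 mg/L.
Minimum DO = 8.22 − 3.281 = 4.939 mg/L.

t_c ≈ 2.09 d; minimum DO ≈ 4.94 mg/L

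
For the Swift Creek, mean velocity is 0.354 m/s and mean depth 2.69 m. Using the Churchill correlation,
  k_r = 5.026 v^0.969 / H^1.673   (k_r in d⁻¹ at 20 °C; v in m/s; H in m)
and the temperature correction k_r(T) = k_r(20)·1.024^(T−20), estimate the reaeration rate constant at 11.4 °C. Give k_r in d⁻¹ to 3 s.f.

k_r ≈ 0.286 d⁻¹

k_r(20) = 5.026 × 0.354^0.969 / 2.69^1.673 = 5.026 × 0.3656 / 5.236 = 0.3509 d⁻¹.
k_r(11.4) = 0.3509 × 1.024^(11.4−20) = 0.3509 × 0.8155 = 0.2862 d⁻¹.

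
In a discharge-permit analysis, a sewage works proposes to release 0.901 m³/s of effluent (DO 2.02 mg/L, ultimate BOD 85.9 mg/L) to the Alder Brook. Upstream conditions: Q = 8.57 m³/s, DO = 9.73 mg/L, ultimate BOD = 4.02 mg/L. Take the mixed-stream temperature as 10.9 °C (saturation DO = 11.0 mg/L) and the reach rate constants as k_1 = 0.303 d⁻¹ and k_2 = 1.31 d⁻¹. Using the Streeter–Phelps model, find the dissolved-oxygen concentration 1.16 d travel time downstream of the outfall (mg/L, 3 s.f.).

Mixed DO = (8.57×9.73 + 0.901×2.02)/(8.57+0.901) = 85.21/9.471 = 8.997 mg/L.
Mixed L₀ = (8.57×4.02 + 0.901×85.9)/(9.471) = 111.8/9.471 = 11.81 mg/L.
Initial deficit D₀ = C_s − DO₀ = 11.0 − 8.997 = 2.003 mg/L.
D(1.16) = [0.303×11.81/(1.31−0.303)](e^(−0.303×1.16) − e^(−1.31×1.16)) + 2.003 e^(−1.31×1.16)
= 3.553 × (0.7036 − 0.2188) + 2.003 × 0.2188 = 2.161 mg/L.
DO = 11.0 − 2.161 = 8.839 mg/L.

DO ≈ 8.84 mg/L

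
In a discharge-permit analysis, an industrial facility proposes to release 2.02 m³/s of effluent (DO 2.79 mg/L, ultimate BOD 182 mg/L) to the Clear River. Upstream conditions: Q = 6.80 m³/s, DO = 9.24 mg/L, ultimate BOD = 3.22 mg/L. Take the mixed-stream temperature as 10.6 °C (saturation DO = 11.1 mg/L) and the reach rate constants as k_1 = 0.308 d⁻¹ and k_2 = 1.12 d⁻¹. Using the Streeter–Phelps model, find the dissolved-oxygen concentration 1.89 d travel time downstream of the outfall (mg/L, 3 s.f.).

DO ≈ 3.36 mg/L

Mixed DO = (6.80×9.24 + 2.02×2.79)/(6.80+2.02) = 68.47/8.820 = 7.763 mg/L.
Mixed L₀ = (6.80×3.22 + 2.02×182)/(8.820) = 389.5/8.820 = 44.17 mg/L.
Initial deficit D₀ = C_s − DO₀ = 11.1 − 7.763 = 3.337 mg/L.
D(1.89) = [0.308×44.17/(1.12−0.308)](e^(−0.308×1.89) − e^(−1.12×1.89)) + 3.337 e^(−1.12×1.89)
= 16.75 × (0.5587 − 0.1204) + 3.337 × 0.1204 = 7.744 mg/L.
DO = 11.1 − 7.744 = 3.356 mg/L.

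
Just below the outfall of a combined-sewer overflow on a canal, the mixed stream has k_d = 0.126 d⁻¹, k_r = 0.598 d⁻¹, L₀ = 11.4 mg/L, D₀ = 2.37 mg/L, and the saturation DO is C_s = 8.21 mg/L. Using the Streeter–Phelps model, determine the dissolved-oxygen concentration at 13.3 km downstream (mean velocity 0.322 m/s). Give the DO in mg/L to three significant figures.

DO ≈ 5.85 mg/L

Travel time t = x/v = 13.3 km / (0.322 m/s) = 13300 m / 0.322 m/s = 41300 s = 0.4781 d.
k_d L₀/(k_r−k_d) = 0.126×11.4/(0.598−0.126) = 1.436/0.4720 = 3.043 mg/L.
e^(−k_d t) = e^(−0.126×0.4781) = 0.9415; e^(−k_r t) = e^(−0.598×0.4781) = 0.7514.
D = 3.043 × (0.9415 − 0.7514) + 2.37 × 0.7514 = 0.5788 + 1.781 = 2.359 mg/L.
DO = C_s − D = 8.21 − 2.359 = 5.851 mg/L.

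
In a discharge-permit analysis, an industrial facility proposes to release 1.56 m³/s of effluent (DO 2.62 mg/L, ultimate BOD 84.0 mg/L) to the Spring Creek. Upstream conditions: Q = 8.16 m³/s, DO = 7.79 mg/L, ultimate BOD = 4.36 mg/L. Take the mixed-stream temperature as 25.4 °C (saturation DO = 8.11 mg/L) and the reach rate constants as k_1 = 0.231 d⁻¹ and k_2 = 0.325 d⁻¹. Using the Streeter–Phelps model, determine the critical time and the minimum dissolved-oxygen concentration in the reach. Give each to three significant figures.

t_c ≈ 3.34 d; minimum DO ≈ 2.47 mg/L

Mixed DO = (8.16×7.79 + 1.56×2.62)/(8.16+1.56) = 67.65/9.720 = 6.960 mg/L.
Mixed L₀ = (8.16×4.36 + 1.56×84.0)/(9.720) = 166.6/9.720 = 17.14 mg/L.
Initial deficit D₀ = C_s − DO₀ = 8.11 − 6.960 = 1.150 mg/L.
t_c = (1/0.09400) ln[(0.325/0.231)(1 − 1.150×0.09400/(0.231×17.14))] = 10.64 × ln(1.369) = 3.338 d.
D_c = (0.231/0.325) × 17.14 × e^(−0.231×3.338) = 0.7108 × 17.14 × 0.4626 = 5.636 mg/L.
Minimum DO = 8.11 − 5.636 = 2.474 mg/L.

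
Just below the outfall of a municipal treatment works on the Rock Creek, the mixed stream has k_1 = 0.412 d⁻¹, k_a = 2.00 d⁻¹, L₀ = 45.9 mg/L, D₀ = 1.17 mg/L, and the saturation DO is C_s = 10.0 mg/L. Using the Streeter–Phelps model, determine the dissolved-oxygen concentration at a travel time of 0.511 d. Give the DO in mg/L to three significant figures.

k_1 L₀/(k_a−k_1) = 0.412×45.9/(2.00−0.412) = 18.91/1.588 = 11.91 mg/L.
e^(−k_1 t) = e^(−0.412×0.5110) = 0.8102; e^(−k_a t) = e^(−2.00×0.5110) = 0.3599.
D = 11.91 × (0.8102 − 0.3599) + 1.17 × 0.3599 = 5.362 + 0.4211 = 5.783 mg/L.
DO = C_s − D = 10.0 − 5.783 = 4.217 mg/L.

DO ≈ 4.22 mg/L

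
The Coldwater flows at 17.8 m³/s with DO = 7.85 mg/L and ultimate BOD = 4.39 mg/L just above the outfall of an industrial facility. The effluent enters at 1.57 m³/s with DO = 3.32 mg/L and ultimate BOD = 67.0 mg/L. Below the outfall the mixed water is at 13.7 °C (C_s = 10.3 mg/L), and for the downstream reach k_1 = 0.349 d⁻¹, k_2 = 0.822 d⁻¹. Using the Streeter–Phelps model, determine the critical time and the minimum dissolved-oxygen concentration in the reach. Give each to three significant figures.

t_c ≈ 0.719 d; minimum DO ≈ 7.17 mg/L

Mixed DO = (17.8×7.85 + 1.57×3.32)/(17.8+1.57) = 144.9/19.37 = 7.483 mg/L.
Mixed L₀ = (17.8×4.39 + 1.57×67.0)/(19.37) = 183.3/19.37 = 9.465 mg/L.
Initial deficit D₀ = C_s − DO₀ = 10.3 − 7.483 = 2.817 mg/L.
t_c = (1/0.4730) ln[(0.822/0.349)(1 − 2.817×0.4730/(0.349×9.465))] = 2.114 × ln(1.405) = 0.7191 d.
D_c = (0.349/0.822) × 9.465 × e^(−0.349×0.7191) = 0.4246 × 9.465 × 0.7780 = 3.127 mg/L.
Minimum DO = 10.3 − 3.127 = 7.173 mg/L.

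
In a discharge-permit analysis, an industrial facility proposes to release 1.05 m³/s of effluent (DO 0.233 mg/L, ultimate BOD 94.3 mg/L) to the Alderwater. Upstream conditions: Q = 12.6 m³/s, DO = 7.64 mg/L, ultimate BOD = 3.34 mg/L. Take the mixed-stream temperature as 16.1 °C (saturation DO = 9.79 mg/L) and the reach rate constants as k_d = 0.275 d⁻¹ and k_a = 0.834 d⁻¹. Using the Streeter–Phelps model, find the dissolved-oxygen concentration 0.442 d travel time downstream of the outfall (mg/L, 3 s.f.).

DO ≈ 6.92 mg/L

Mixed DO = (12.6×7.64 + 1.05×0.233)/(12.6+1.05) = 96.51/13.65 = 7.070 mg/L.
Mixed L₀ = (12.6×3.34 + 1.05×94.3)/(13.65) = 141.1/13.65 = 10.34 mg/L.
Initial deficit D₀ = C_s − DO₀ = 9.79 − 7.070 = 2.720 mg/L.
D(0.442) = [0.275×10.34/(0.834−0.275)](e^(−0.275×0.442) − e^(−0.834×0.442)) + 2.720 e^(−0.834×0.442)
= 5.085 × (0.8855 − 0.6917) + 2.720 × 0.6917 = 2.867 mg/L.
DO = 9.79 − 2.867 = 6.923 mg/L.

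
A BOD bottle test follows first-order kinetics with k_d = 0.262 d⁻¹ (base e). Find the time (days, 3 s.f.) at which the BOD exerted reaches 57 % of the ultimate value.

t ≈ 3.22 d

y/L₀ = 1 − e^(−k_d t) = 0.57 ⇒ e^(−k_d t) = 0.430
t = −ln(0.430) / 0.262 = 0.8440 / 0.262 = 3.221 d.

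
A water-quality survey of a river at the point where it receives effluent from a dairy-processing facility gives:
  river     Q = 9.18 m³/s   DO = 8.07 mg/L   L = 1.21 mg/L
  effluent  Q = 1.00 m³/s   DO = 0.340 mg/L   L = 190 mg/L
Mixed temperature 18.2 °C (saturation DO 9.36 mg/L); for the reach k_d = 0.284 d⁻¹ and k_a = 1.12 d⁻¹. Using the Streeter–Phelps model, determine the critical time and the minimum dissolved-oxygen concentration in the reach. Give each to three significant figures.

t_c ≈ 1.21 d; minimum DO ≈ 5.80 mg/L

Mixed DO = (9.18×8.07 + 1.00×0.340)/(9.18+1.00) = 74.42/10.18 = 7.311 mg/L.
Mixed L₀ = (9.18×1.21 + 1.00×190)/(10.18) = 201.1/10.18 = 19.76 mg/L.
Initial deficit D₀ = C_s − DO₀ = 9.36 − 7.311 = 2.049 mg/L.
t_c = (1/0.8360) ln[(1.12/0.284)(1 − 2.049×0.8360/(0.284×19.76))] = 1.196 × ln(2.739) = 1.205 d.
D_c = (0.284/1.12) × 19.76 × e^(−0.284×1.205) = 0.2536 × 19.76 × 0.7101 = 3.557 mg/L.
Minimum DO = 9.36 − 3.557 = 5.803 mg/L.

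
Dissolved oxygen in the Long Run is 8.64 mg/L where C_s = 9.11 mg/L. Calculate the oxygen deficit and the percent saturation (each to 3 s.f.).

D = C_s − C = 9.11 − 8.64 = 0.470 mg/L.
% saturation = 8.64/9.11 × 100 = 94.8 %.

D ≈ 0.470 mg/L; 94.8 % saturation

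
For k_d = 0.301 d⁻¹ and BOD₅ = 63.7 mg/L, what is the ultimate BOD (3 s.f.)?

L₀ ≈ 81.9 mg/L

BOD₅ = L₀(1 − e^(−5k_d)) ⇒ L₀ = BOD₅ / (1 − e^(−5×0.301))
= 63.7 / (1 − 0.2220) = 63.7 / 0.7780 = 81.88 mg/L.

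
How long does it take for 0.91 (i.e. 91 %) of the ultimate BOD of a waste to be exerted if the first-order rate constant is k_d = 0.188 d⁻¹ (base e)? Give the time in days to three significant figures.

y/L₀ = 1 − e^(−k_d t) = 0.91 ⇒ e^(−k_d t) = 0.0900
t = −ln(0.0900) / 0.188 = 2.408 / 0.188 = 12.81 d.

t ≈ 12.8 d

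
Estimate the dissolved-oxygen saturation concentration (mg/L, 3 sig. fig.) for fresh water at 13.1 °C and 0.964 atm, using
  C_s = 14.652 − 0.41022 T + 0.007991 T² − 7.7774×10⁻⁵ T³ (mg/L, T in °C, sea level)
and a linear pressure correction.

C_s ≈ 10.1 mg/L

At sea level: C_s = 14.652 − 0.41022×13.1 + 0.007991×13.1² − 7.7774×10⁻⁵×13.1³ = 10.47 mg/L.
Pressure correction: C_s' = 10.47 × 0.964 = 10.10 mg/L.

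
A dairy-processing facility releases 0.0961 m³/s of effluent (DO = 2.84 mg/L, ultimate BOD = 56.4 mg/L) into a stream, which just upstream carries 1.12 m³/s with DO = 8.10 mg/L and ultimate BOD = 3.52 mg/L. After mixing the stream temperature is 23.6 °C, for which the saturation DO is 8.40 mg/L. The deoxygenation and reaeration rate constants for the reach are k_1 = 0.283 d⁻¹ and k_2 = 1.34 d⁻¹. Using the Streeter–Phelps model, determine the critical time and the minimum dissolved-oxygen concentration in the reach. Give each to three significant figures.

t_c ≈ 1.07 d; minimum DO ≈ 7.20 mg/L

Mixed DO = (1.12×8.10 + 0.0961×2.84)/(1.12+0.0961) = 9.345/1.216 = 7.684 mg/L.
Mixed L₀ = (1.12×3.52 + 0.0961×56.4)/(1.216) = 9.362/1.216 = 7.699 mg/L.
Initial deficit D₀ = C_s − DO₀ = 8.40 − 7.684 = 0.7157 mg/L.
t_c = (1/1.057) ln[(1.34/0.283)(1 − 0.7157×1.057/(0.283×7.699))] = 0.9461 × ln(3.091) = 1.068 d.
D_c = (0.283/1.34) × 7.699 × e^(−0.283×1.068) = 0.2112 × 7.699 × 0.7392 = 1.202 mg/L.
Minimum DO = 8.40 − 1.202 = 7.198 mg/L.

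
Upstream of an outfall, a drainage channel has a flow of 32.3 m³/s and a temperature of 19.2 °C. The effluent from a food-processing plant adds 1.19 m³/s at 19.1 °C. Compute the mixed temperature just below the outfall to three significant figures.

19.2 °C

Flow-weighted mixing: C = (Q_r C_r + Q_w C_w)/(Q_r + Q_w)
= (32.3×19.2 + 1.19×19.1)/(32.3 + 1.19) = 642.9/33.49 = 19.20 °C.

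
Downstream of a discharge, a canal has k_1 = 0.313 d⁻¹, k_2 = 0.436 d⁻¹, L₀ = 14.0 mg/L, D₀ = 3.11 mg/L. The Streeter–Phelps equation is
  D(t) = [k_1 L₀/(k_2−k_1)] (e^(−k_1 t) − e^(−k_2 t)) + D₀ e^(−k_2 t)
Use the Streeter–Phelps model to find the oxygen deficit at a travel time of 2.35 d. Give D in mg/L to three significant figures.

k_1 L₀/(k_2−k_1) = 0.313×14.0/(0.436−0.313) = 4.382/0.1230 = 35.63 mg/L.
e^(−k_1 t) = e^(−0.313×2.350) = 0.4792; e^(−k_2 t) = e^(−0.436×2.350) = 0.3589.
D = 35.63 × (0.4792 − 0.3589) + 3.11 × 0.3589 = 4.286 + 1.116 = 5.402 mg/L.

D ≈ 5.40 mg/L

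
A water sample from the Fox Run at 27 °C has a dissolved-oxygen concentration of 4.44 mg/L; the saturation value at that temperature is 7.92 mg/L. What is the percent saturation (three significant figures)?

56.1 % saturation

% saturation = C/C_s × 100 = 4.44/7.92 × 100 = 56.1 %.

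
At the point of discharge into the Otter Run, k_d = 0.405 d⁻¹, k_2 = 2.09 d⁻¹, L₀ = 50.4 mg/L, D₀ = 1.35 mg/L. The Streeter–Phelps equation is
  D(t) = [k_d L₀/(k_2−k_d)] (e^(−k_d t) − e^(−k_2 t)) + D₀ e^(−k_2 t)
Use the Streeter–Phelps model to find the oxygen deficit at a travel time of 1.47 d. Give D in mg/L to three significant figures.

k_d L₀/(k_2−k_d) = 0.405×50.4/(2.09−0.405) = 20.41/1.685 = 12.11 mg/L.
e^(−k_d t) = e^(−0.405×1.470) = 0.5514; e^(−k_2 t) = e^(−2.09×1.470) = 0.04631.
D = 12.11 × (0.5514 − 0.04631) + 1.35 × 0.04631 = 6.118 + 0.06252 = 6.181 mg/L.

D ≈ 6.18 mg/L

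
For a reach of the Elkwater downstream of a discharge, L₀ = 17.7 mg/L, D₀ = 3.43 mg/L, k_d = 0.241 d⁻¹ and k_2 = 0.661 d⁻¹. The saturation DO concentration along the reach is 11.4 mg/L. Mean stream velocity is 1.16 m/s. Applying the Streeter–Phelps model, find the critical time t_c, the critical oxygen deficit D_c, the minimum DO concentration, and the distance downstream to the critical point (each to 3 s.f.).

t_c = [1/(k_2−k_d)] ln[(k_2/k_d)(1 − D₀(k_2−k_d)/(k_d L₀))]
= [1/(0.661−0.241)] ln[(0.661/0.241)(1 − 3.43×0.4200/(0.241×17.7))]
= (1/0.4200) ln[2.743 × 0.6623] = 2.381 × ln(1.816) = 2.381 × 0.5969 = 1.421 d.
L(t_c) = L₀ e^(−k_d t_c) = 17.7 × 0.7100 = 12.57 mg/L, and at the critical point k_2 D_c = k_d L, so D_c = (0.241/0.661) × 12.57 = 4.582 mg/L.
Minimum DO = C_s − D_c = 11.4 − 4.582 = 6.818 mg/L.
x_c = v t_c = 1.16 m/s × 1.421 d × 86400 s/d = 142400 m ≈ 142 km.

t_c ≈ 1.42 d; D_c ≈ 4.58 mg/L; min DO ≈ 6.82 mg/L; x_c ≈ 142 km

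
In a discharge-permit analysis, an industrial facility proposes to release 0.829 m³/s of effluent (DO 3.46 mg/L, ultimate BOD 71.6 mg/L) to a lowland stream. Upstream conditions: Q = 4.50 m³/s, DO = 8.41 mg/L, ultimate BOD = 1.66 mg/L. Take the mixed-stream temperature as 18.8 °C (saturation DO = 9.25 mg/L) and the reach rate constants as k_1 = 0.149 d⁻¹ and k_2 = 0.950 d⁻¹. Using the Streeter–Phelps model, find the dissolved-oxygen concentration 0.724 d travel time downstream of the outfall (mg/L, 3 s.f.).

DO ≈ 7.52 mg/L

Mixed DO = (4.50×8.41 + 0.829×3.46)/(4.50+0.829) = 40.71/5.329 = 7.640 mg/L.
Mixed L₀ = (4.50×1.66 + 0.829×71.6)/(5.329) = 66.83/5.329 = 12.54 mg/L.
Initial deficit D₀ = C_s − DO₀ = 9.25 − 7.640 = 1.610 mg/L.
D(0.724) = [0.149×12.54/(0.950−0.149)](e^(−0.149×0.724) − e^(−0.950×0.724)) + 1.610 e^(−0.950×0.724)
= 2.333 × (0.8977 − 0.5027) + 1.610 × 0.5027 = 1.731 mg/L.
DO = 9.25 − 1.731 = 7.519 mg/L.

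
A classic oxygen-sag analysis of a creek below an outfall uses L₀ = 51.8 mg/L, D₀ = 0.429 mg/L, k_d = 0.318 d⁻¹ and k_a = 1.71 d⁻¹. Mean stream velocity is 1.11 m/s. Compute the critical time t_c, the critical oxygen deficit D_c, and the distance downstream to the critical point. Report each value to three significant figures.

t_c = [1/(k_a−k_d)] ln[(k_a/k_d)(1 − D₀(k_a−k_d)/(k_d L₀))]
= [1/(1.71−0.318)] ln[(1.71/0.318)(1 − 0.429×1.392/(0.318×51.8))]
= (1/1.392) ln[5.377 × 0.9637] = 0.7184 × ln(5.182) = 0.7184 × 1.645 = 1.182 d.
D_c = (k_d/k_a) L₀ e^(−k_d t_c) = (0.318/1.71) × 51.8 × e^(−0.318×1.182) = 0.1860 × 51.8 × 0.6867 = 6.615 mg/L.
x_c = v t_c = 1.11 m/s × 1.182 d × 86400 s/d = 113400 m ≈ 113 km.

t_c ≈ 1.18 d; D_c ≈ 6.61 mg/L; x_c ≈ 113 km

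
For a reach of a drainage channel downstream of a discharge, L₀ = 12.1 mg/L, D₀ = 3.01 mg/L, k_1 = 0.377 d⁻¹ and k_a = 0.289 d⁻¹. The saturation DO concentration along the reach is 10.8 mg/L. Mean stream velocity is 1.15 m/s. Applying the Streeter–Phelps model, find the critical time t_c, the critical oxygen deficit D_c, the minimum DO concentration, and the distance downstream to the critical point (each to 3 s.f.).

At the critical point dD/dt = 0, so k_1 L₀ e^(−k_1 t) = k_a D. Substituting D(t) from the Streeter–Phelps equation and solving for t gives
t_c = ln[(k_a/k_1)(1 − D₀(k_a−k_1)/(k_1 L₀))] / (k_a−k_1).
Here k_a−k_1 = -0.08800 d⁻¹ and 1 − D₀(k_a−k_1)/(k_1 L₀) = 1 − 3.01×-0.08800/(0.377×12.1) = 1.058, so
t_c = ln(0.7666 × 1.058) / -0.08800 = -0.2094 / -0.08800 = 2.379 d.
D_c = (k_1/k_a) L₀ e^(−k_1 t_c) = (0.377/0.289) × 12.1 × e^(−0.377×2.379) = 1.304 × 12.1 × 0.4078 = 6.437 mg/L.
Minimum DO = C_s − D_c = 10.8 − 6.437 = 4.363 mg/L.
x_c = v t_c = 1.15 m/s × 2.379 d × 86400 s/d = 236400 m ≈ 236 km.

t_c ≈ 2.38 d; D_c ≈ 6.44 mg/L; min DO ≈ 4.36 mg/L; x_c ≈ 236 km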